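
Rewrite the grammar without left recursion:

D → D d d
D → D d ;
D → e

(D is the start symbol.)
D → e D'
D' → d d D'
D' → d ; D'
D' → ε

D is directly left-recursive. The standard transformation for
  A → A α₁ | ... | A α_m | β₁ | ... | β_n
is
  A  → β₁ A' | ... | β_n A'
  A' → α₁ A' | ... | α_m A' | ε

D → e becomes D → e D'
D → D d d becomes D' → d d D'
D → D d ; becomes D' → d ; D'
Add D' → ε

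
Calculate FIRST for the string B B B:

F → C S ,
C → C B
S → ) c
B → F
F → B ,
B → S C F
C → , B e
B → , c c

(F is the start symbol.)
FIRST sets of the non-terminals involved (from the grammar, by fixed-point iteration):
  FIRST(B) = { ')', ',' }

To compute FIRST(B B B), process the symbols left to right:
Symbol B is a non-terminal. Add FIRST(B) \ {ε} = { ')', ',' }
B is not nullable (ε ∉ FIRST(B)), so stop here.
FIRST(B B B) = { ')', ',' }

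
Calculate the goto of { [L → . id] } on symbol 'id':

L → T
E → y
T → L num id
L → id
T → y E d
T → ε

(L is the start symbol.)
{ [L → id .] }

GOTO(I, 'id') = CLOSURE({ [A → αX.β] : [A → α.Xβ] ∈ I, X = 'id' })

Items with dot before 'id', with the dot advanced:
  [L → . id] → [L → id .]
Closure adds nothing (no advanced item has the dot before a non-terminal).

GOTO = { [L → id .] }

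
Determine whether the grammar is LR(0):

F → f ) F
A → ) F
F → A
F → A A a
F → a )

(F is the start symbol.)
No. Shift-reduce conflict between [F → A .] and [A → . ) F]

A grammar is LR(0) if no state in the canonical LR(0) collection has:
  - both a shift item (dot before a terminal) and a complete item (shift-reduce conflict), or
  - two or more complete items (reduce-reduce conflict; the accept item [F' → F .] counts as a complete item here).

Augment with F' → F and build the canonical LR(0) collection (I0 = CLOSURE({[F' → . F]}), then GOTO on every symbol after a dot until no new states appear). It has 12 states:
  I0: { [A → . ) F], [F → . A A a], [F → . A], [F → . a )], [F → . f ) F], [F' → . F] }  — shift
  I1: { [A → ) . F], [A → . ) F], [F → . A A a], [F → . A], [F → . a )], [F → . f ) F] }  — shift
  I2: { [A → . ) F], [F → A . A a], [F → A .] }  — shift, reduce
  I3: { [F' → F .] }  — accept
  I4: { [F → a . )] }  — shift
  I5: { [F → f . ) F] }  — shift
  I6: { [A → . ) F], [F → . A A a], [F → . A], [F → . a )], [F → . f ) F], [F → f ) . F] }  — shift
  I7: { [F → f ) F .] }  — reduce
  I8: { [F → a ) .] }  — reduce
  I9: { [F → A A . a] }  — shift
  I10: { [F → A A a .] }  — reduce
  I11: { [A → ) F .] }  — reduce

Conflict in state I2:
  Shift-reduce conflict between [F → A .] and [A → . ) F]
So the grammar is NOT LR(0).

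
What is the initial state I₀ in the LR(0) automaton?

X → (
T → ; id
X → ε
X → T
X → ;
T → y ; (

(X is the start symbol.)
First, augment the grammar with X' → X
I₀ = CLOSURE({ [X' → . X] }):
  [X' → . X] has the dot before X: add [X → . (], [X → .], [X → . T], [X → . ;]
  [X → . T] has the dot before T: add [T → . ; id], [T → . y ; (]
No further items can be added.

I₀ = { [T → . ; id], [T → . y ; (], [X → . (], [X → . ;], [X → . T], [X → .], [X' → . X] }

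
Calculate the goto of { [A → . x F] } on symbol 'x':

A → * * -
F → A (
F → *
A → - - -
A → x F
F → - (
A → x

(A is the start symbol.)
GOTO(I, 'x') = CLOSURE({ [A → αX.β] : [A → α.Xβ] ∈ I, X = 'x' })

Items with dot before 'x', with the dot advanced:
  [A → . x F] → [A → x . F]
Closure of the advanced items:
  [A → x . F] has the dot before F: add [F → . A (], [F → . *], [F → . - (]
  [F → . A (] has the dot before A: add [A → . * * -], [A → . - - -], [A → . x F], [A → . x]

GOTO = { [A → . * * -], [A → . - - -], [A → . x F], [A → . x], [A → x . F], [F → . *], [F → . - (], [F → . A (] }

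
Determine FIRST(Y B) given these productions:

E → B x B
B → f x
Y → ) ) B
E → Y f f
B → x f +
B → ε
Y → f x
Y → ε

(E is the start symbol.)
{ ')', 'f', 'x', ε }

FIRST sets of the non-terminals involved (from the grammar, by fixed-point iteration):
  FIRST(Y) = { ')', 'f', ε }
  FIRST(B) = { 'f', 'x', ε }

To compute FIRST(Y B), process the symbols left to right:
Symbol Y is a non-terminal. Add FIRST(Y) \ {ε} = { ')', 'f' }
Y is nullable (ε ∈ FIRST(Y)), continue to the next symbol.
Symbol B is a non-terminal. Add FIRST(B) \ {ε} = { 'f', 'x' }
B is nullable (ε ∈ FIRST(B)), continue to the next symbol.
All symbols are nullable, so ε is in the result.
FIRST(Y B) = { ')', 'f', 'x', ε }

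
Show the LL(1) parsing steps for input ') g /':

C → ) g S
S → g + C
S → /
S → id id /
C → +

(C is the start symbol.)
LL(1) parsing maintains a stack (initially the start symbol over $) and the input. At each step: if the stack top is a terminal, match it against the current input token; if it is a non-terminal N, replace it with the RHS of M[N, lookahead] (the unique production whose predict set contains the lookahead).

Stack is shown with the top on the left.

Stack    Input    Action
------------------------
C $      ) g / $  output C → ) g S
) g S $  ) g / $  match ')'
g S $    g / $    match 'g'
S $      / $      output S → /
/ $      / $      match '/'
$        $        accept

The string is accepted.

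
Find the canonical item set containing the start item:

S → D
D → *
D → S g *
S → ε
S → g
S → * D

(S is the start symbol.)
{ [D → . *], [D → . S g *], [S → . * D], [S → . D], [S → . g], [S → .], [S' → . S] }

First, augment the grammar with S' → S
I₀ = CLOSURE({ [S' → . S] }):
  [S' → . S] has the dot before S: add [S → . D], [S → .], [S → . g], [S → . * D]
  [S → . D] has the dot before D: add [D → . *], [D → . S g *]
No further items can be added.

I₀ = { [D → . *], [D → . S g *], [S → . * D], [S → . D], [S → . g], [S → .], [S' → . S] }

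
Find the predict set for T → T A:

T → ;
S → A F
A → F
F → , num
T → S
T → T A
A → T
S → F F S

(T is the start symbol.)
{ ',', ';' }

PREDICT(T → T A) = (FIRST(RHS) \ {ε}) ∪ (FOLLOW(T) if ε ∈ FIRST(RHS), i.e. RHS ⇒* ε)
FIRST(T) = { ',', ';' }
FIRST(T A) = { ',', ';' }
ε ∉ FIRST(T A), so FOLLOW(T) is not added.
PREDICT(T → T A) = { ',', ';' }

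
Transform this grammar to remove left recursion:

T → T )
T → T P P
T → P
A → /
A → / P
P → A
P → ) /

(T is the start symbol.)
T is directly left-recursive. The standard transformation for
  A → A α₁ | ... | A α_m | β₁ | ... | β_n
is
  A  → β₁ A' | ... | β_n A'
  A' → α₁ A' | ... | α_m A' | ε

T → P becomes T → P T'
T → T ) becomes T' → ) T'
T → T P P becomes T' → P P T'
Add T' → ε

Productions for other non-terminals are unchanged:
  A → /
  A → / P
  P → A
  P → ) /

Resulting grammar:
T → P T'
T' → ) T'
T' → P P T'
T' → ε
A → /
A → / P
P → A
P → ) /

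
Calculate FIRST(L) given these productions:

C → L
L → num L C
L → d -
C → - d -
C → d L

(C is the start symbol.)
{ 'd', 'num' }

To compute FIRST(L), examine every production with L on the left-hand side, reading each right-hand side left to right until a non-nullable symbol is reached.

From L → num L C:
  - num is a terminal: add 'num' and stop
From L → d -:
  - d is a terminal: add 'd' and stop

Collecting: FIRST(L) = { 'd', 'num' }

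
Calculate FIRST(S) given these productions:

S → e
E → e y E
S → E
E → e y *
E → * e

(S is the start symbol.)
{ '*', 'e' }

To compute FIRST(S), examine every production with S on the left-hand side, reading each right-hand side left to right until a non-nullable symbol is reached.

FIRST sets of the other non-terminals involved (by the same procedure, iterated to a fixed point):
  FIRST(E) = { '*', 'e' }

From S → e:
  - e is a terminal: add 'e' and stop
From S → E:
  - E is a non-terminal: add FIRST(E) \ {ε} = { '*', 'e' }
    E is not nullable, so stop

Collecting: FIRST(S) = { '*', 'e' }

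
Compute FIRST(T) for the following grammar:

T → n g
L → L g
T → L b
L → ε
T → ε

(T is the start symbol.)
{ 'b', 'g', 'n', ε }

FIRST sets of the other non-terminals involved (by the same procedure, iterated to a fixed point):
  FIRST(L) = { 'g', ε }

From T → n g:
  - n is a terminal: add 'n' and stop
From T → L b:
  - L is a non-terminal: add FIRST(L) \ {ε} = { 'g' }
    L is nullable, so continue to the next symbol
  - b is a terminal: add 'b' and stop
From T → ε:
  - ε-production, so ε ∈ FIRST(T)

Collecting: FIRST(T) = { 'b', 'g', 'n', ε }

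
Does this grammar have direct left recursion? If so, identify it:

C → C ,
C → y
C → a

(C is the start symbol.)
Yes, C is left-recursive

C → C ,: LEFT RECURSIVE (starts with C)
C → y: starts with y
C → a: starts with a

The grammar has direct left recursion on: C.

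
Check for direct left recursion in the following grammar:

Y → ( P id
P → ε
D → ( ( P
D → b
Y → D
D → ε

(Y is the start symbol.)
Direct left recursion occurs when N → N α for some non-terminal N (the right-hand side begins with the left-hand side itself).

Y → ( P id: starts with '('
P → ε: starts with ε
D → ( ( P: starts with '('
D → b: starts with b
Y → D: starts with D
D → ε: starts with ε

No direct left recursion found.

Answer: No direct left recursion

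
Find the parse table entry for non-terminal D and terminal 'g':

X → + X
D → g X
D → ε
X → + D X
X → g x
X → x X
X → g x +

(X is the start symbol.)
D → g X, D → ε

To find M[D, 'g'], we find productions for D where 'g' is in the predict set (PREDICT(N → α) = (FIRST(α) \ {ε}) ∪ (FOLLOW(N) if α ⇒* ε)).

Relevant sets:
  FOLLOW(D) = { '+', 'g', 'x' }

D → g X: PREDICT = { 'g' }
  'g' is in predict set, so this production goes in M[D, 'g']
D → ε: PREDICT = { '+', 'g', 'x' }
  'g' is in predict set, so this production goes in M[D, 'g']

M[D, 'g'] = D → g X, D → ε  (a multiply-defined cell — the grammar is not LL(1))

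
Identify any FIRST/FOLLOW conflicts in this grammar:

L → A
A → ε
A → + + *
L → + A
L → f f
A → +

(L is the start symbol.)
No FIRST/FOLLOW conflicts.

Nullable non-terminals: A, L.
FIRST sets used below: FIRST(A) = { '+', ε }

A: nullable alternative(s) A → ε; FOLLOW(A) = { $ }
  A → ε: FIRST \ {ε} = { } — this is the only nullable alternative, skip
  A → + + *: FIRST \ {ε} = { '+' } — disjoint from FOLLOW(A)
  A → +: FIRST \ {ε} = { '+' } — disjoint from FOLLOW(A)

L: nullable alternative(s) L → A; FOLLOW(L) = { $ }
  L → A: FIRST \ {ε} = { '+' } — this is the only nullable alternative, skip
  L → + A: FIRST \ {ε} = { '+' } — disjoint from FOLLOW(L)
  L → f f: FIRST \ {ε} = { 'f' } — disjoint from FOLLOW(L)

No FIRST/FOLLOW conflicts found.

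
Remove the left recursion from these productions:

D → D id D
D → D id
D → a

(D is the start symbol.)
D → a D'
D' → id D D'
D' → id D'
D' → ε

D is directly left-recursive. The standard transformation for
  A → A α₁ | ... | A α_m | β₁ | ... | β_n
is
  A  → β₁ A' | ... | β_n A'
  A' → α₁ A' | ... | α_m A' | ε

D → a becomes D → a D'
D → D id D becomes D' → id D D'
D → D id becomes D' → id D'
Add D' → ε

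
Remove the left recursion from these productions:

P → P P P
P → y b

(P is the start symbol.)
P → y b P'
P' → P P P'
P' → ε

P is directly left-recursive. The standard transformation for
  A → A α₁ | ... | A α_m | β₁ | ... | β_n
is
  A  → β₁ A' | ... | β_n A'
  A' → α₁ A' | ... | α_m A' | ε

P → y b becomes P → y b P'
P → P P P becomes P' → P P P'
Add P' → ε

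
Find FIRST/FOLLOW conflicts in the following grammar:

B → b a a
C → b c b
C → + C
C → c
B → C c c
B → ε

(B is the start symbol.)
A FIRST/FOLLOW conflict occurs when a non-terminal N has a nullable alternative N → β (β ⇒* ε) and another alternative N → α with FIRST(α) ∩ FOLLOW(N) ≠ ∅: on such a lookahead the parser cannot decide between expanding α and letting N vanish via β.

Nullable non-terminals: B.
FIRST sets used below: FIRST(C) = { '+', 'b', 'c' }

B: nullable alternative(s) B → ε; FOLLOW(B) = { $ }
  B → b a a: FIRST \ {ε} = { 'b' } — disjoint from FOLLOW(B)
  B → C c c: FIRST \ {ε} = { '+', 'b', 'c' } — disjoint from FOLLOW(B)
  B → ε: FIRST \ {ε} = { } — this is the only nullable alternative, skip

C has no nullable alternative, so no FIRST/FOLLOW check is needed there.

No FIRST/FOLLOW conflicts found.

Answer: No FIRST/FOLLOW conflicts.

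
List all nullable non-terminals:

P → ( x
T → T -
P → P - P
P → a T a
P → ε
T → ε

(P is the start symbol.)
A non-terminal is nullable if it can derive ε (the empty string): either it has an ε-production, or it has a production whose right-hand side consists entirely of nullable non-terminals.

ε-productions: P → ε, T → ε
So P, T are immediately nullable.
Every non-terminal is now nullable.
Nullable = { 'P', 'T' }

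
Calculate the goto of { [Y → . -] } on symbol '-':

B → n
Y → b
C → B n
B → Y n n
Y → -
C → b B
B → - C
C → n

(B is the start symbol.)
GOTO(I, '-') = CLOSURE({ [A → αX.β] : [A → α.Xβ] ∈ I, X = '-' })

Items with dot before '-', with the dot advanced:
  [Y → . -] → [Y → - .]
Closure adds nothing (no advanced item has the dot before a non-terminal).

GOTO = { [Y → - .] }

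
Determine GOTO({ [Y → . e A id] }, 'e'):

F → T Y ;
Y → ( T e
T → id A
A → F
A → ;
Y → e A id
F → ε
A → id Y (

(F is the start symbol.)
GOTO(I, 'e') = CLOSURE({ [A → αX.β] : [A → α.Xβ] ∈ I, X = 'e' })

Items with dot before 'e', with the dot advanced:
  [Y → . e A id] → [Y → e . A id]
Closure of the advanced items:
  [Y → e . A id] has the dot before A: add [A → . F], [A → . ;], [A → . id Y (]
  [A → . F] has the dot before F: add [F → . T Y ;], [F → .]
  [F → . T Y ;] has the dot before T: add [T → . id A]

GOTO = { [A → . ;], [A → . F], [A → . id Y (], [F → . T Y ;], [F → .], [T → . id A], [Y → e . A id] }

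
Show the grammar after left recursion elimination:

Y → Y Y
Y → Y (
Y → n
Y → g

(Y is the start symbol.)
Y is directly left-recursive. The standard transformation for
  A → A α₁ | ... | A α_m | β₁ | ... | β_n
is
  A  → β₁ A' | ... | β_n A'
  A' → α₁ A' | ... | α_m A' | ε

Y → n becomes Y → n Y'
Y → g becomes Y → g Y'
Y → Y Y becomes Y' → Y Y'
Y → Y ( becomes Y' → ( Y'
Add Y' → ε

Resulting grammar:
Y → n Y'
Y → g Y'
Y' → Y Y'
Y' → ( Y'
Y' → ε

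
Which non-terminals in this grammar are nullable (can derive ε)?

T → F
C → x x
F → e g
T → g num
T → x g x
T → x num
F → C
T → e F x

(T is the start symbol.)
None

There are no ε-productions, so no non-terminal can derive ε.
No non-terminals are nullable.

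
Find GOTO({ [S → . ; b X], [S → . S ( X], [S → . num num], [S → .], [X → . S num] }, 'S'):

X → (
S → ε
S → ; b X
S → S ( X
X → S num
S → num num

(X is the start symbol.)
{ [S → S . ( X], [X → S . num] }

GOTO(I, 'S') = CLOSURE({ [A → αX.β] : [A → α.Xβ] ∈ I, X = 'S' })

Items with dot before 'S', with the dot advanced:
  [S → . S ( X] → [S → S . ( X]
  [X → . S num] → [X → S . num]
Closure adds nothing (no advanced item has the dot before a non-terminal).

GOTO = { [S → S . ( X], [X → S . num] }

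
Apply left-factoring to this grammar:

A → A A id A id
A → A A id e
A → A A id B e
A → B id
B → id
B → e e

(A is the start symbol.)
Left-factoring transforms A → αβ₁ | αβ₂ into A → αA' and A' → β₁ | β₂
(α is the longest common prefix among the alternatives). Repeat until
no nonterminal has two alternatives with a common prefix.

Round 1: A has alternatives sharing prefix 'A A id'. Introduce A': A → A A id A'
  Add: A' → A id
  Add: A' → e
  Add: A' → B e

No remaining common prefixes — done.

Resulting grammar:
A → A A id A'
A' → A id
A' → e
A' → B e
A → B id
B → id
B → e e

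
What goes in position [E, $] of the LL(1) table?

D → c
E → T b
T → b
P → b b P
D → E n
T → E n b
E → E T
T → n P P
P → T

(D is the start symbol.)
Empty (error entry)

To find M[E, $], we find productions for E where $ is in the predict set (PREDICT(N → α) = (FIRST(α) \ {ε}) ∪ (FOLLOW(N) if α ⇒* ε)).

Relevant sets:
  FIRST(T) = { 'b', 'n' }
  FIRST(E) = { 'b', 'n' }

E → T b: PREDICT = { 'b', 'n' }
E → E T: PREDICT = { 'b', 'n' }

M[E, $] is empty (no production applies)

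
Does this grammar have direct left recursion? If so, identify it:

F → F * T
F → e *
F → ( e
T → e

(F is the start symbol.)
Yes, F is left-recursive

Direct left recursion occurs when N → N α for some non-terminal N (the right-hand side begins with the left-hand side itself).

F → F * T: LEFT RECURSIVE (starts with F)
F → e *: starts with e
F → ( e: starts with '('
T → e: starts with e

The grammar has direct left recursion on: F.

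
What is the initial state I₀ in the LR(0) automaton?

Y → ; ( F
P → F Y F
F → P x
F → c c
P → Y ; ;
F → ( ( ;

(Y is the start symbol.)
First, augment the grammar with Y' → Y
I₀ = CLOSURE({ [Y' → . Y] }):
  [Y' → . Y] has the dot before Y: add [Y → . ; ( F]
No further items can be added.

I₀ = { [Y → . ; ( F], [Y' → . Y] }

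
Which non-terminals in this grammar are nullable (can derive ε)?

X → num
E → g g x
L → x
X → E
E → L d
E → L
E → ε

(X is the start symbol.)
A non-terminal is nullable if it can derive ε (the empty string): either it has an ε-production, or it has a production whose right-hand side consists entirely of nullable non-terminals.

ε-productions: E → ε
So E is immediately nullable.
X → E: every symbol on the right is nullable, so X is nullable too.
No further non-terminal can be added: every production for the remaining non-terminals contains a terminal or a non-nullable non-terminal.
Nullable = { 'E', 'X' }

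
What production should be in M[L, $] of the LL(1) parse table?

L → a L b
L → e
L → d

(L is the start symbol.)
To find M[L, $], we find productions for L where $ is in the predict set (PREDICT(N → α) = (FIRST(α) \ {ε}) ∪ (FOLLOW(N) if α ⇒* ε)).

L → a L b: PREDICT = { 'a' }
L → e: PREDICT = { 'e' }
L → d: PREDICT = { 'd' }

M[L, $] is empty (no production applies)

Answer: Empty (error entry)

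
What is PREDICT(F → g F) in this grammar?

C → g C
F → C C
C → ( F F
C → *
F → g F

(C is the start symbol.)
PREDICT(F → g F) = (FIRST(RHS) \ {ε}) ∪ (FOLLOW(F) if ε ∈ FIRST(RHS), i.e. RHS ⇒* ε)
FIRST(g F) = { 'g' }
ε ∉ FIRST(g F), so FOLLOW(F) is not added.
PREDICT(F → g F) = { 'g' }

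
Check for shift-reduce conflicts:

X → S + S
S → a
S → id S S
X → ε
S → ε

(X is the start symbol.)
A shift-reduce conflict occurs when an LR(0) state has both:
  - a complete (reduce) item [A → α .] (dot at the end), and
  - a shift item [B → β . c γ] (dot before a terminal).

Augment with X' → X and build the canonical LR(0) collection (I0 = CLOSURE({[X' → . X]}), then GOTO on every symbol after a dot until no new states appear). It has 9 states:
  I0: { [S → . a], [S → . id S S], [S → .], [X → . S + S], [X → .], [X' → . X] }  — shift, 2 reduces
  I1: { [X → S . + S] }  — shift
  I2: { [X' → X .] }  — accept
  I3: { [S → a .] }  — reduce
  I4: { [S → . a], [S → . id S S], [S → .], [S → id . S S] }  — shift, reduce
  I5: { [S → . a], [S → . id S S], [S → .], [S → id S . S] }  — shift, reduce
  I6: { [S → id S S .] }  — reduce
  I7: { [S → . a], [S → . id S S], [S → .], [X → S + . S] }  — shift, reduce
  I8: { [X → S + S .] }  — reduce

I0 contains reduce items [S → .], [X → .] and shift items [S → . a], [S → . id S S] — shift-reduce conflict.
I4 contains reduce item [S → .] and shift items [S → . a], [S → . id S S] — shift-reduce conflict.
I5 contains reduce item [S → .] and shift items [S → . a], [S → . id S S] — shift-reduce conflict.
I7 contains reduce item [S → .] and shift items [S → . a], [S → . id S S] — shift-reduce conflict.

Answer: Yes — I0: [S → .] vs [S → . a]; I4: [S → .] vs [S → . a]; I5: [S → .] vs [S → . a]; I7: [S → .] vs [S → . a]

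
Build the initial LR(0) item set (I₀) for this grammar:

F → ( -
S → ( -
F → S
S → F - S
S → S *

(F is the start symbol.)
{ [F → . ( -], [F → . S], [F' → . F], [S → . ( -], [S → . F - S], [S → . S *] }

First, augment the grammar with F' → F
I₀ = CLOSURE({ [F' → . F] }):
  [F' → . F] has the dot before F: add [F → . ( -], [F → . S]
  [F → . S] has the dot before S: add [S → . ( -], [S → . F - S], [S → . S *]
No further items can be added.

I₀ = { [F → . ( -], [F → . S], [F' → . F], [S → . ( -], [S → . F - S], [S → . S *] }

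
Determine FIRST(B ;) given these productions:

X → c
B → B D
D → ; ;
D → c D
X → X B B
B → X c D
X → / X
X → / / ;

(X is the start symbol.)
{ '/', 'c' }

FIRST sets of the non-terminals involved (from the grammar, by fixed-point iteration):
  FIRST(B) = { '/', 'c' }

To compute FIRST(B ;), process the symbols left to right:
Symbol B is a non-terminal. Add FIRST(B) \ {ε} = { '/', 'c' }
B is not nullable (ε ∉ FIRST(B)), so stop here.
FIRST(B ;) = { '/', 'c' }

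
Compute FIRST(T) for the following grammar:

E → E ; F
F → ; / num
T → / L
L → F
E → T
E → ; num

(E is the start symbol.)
{ '/' }

From T → / L:
  - '/' is a terminal: add '/' and stop

Collecting: FIRST(T) = { '/' }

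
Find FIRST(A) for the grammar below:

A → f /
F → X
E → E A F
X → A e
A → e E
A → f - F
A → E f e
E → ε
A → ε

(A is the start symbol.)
To compute FIRST(A), examine every production with A on the left-hand side, reading each right-hand side left to right until a non-nullable symbol is reached.

FIRST sets of the other non-terminals involved (by the same procedure, iterated to a fixed point):
  FIRST(E) = { 'e', 'f', ε }

From A → f /:
  - f is a terminal: add 'f' and stop
From A → e E:
  - e is a terminal: add 'e' and stop
From A → f - F:
  - f is a terminal: add 'f' and stop
From A → E f e:
  - E is a non-terminal: add FIRST(E) \ {ε} = { 'e', 'f' }
    E is nullable, so continue to the next symbol
  - f is a terminal: add 'f' and stop
From A → ε:
  - ε-production, so ε ∈ FIRST(A)

Collecting: FIRST(A) = { 'e', 'f', ε }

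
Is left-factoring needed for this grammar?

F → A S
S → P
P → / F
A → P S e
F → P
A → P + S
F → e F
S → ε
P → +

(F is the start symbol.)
Left-factoring is needed when two productions for the same non-terminal
share a common prefix on the right-hand side.

Productions for F:
  F → A S
  F → P
  F → e F
Productions for S:
  S → P
  S → ε
Productions for P:
  P → / F
  P → +
Productions for A:
  A → P S e
  A → P + S

Found common prefix 'P' in productions for A

Answer: Yes, A has productions with common prefix 'P'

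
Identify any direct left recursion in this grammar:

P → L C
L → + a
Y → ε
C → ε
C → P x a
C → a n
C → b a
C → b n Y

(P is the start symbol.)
No direct left recursion

Direct left recursion occurs when N → N α for some non-terminal N (the right-hand side begins with the left-hand side itself).

P → L C: starts with L
L → + a: starts with '+'
Y → ε: starts with ε
C → ε: starts with ε
C → P x a: starts with P
C → a n: starts with a
C → b a: starts with b
C → b n Y: starts with b

No direct left recursion found.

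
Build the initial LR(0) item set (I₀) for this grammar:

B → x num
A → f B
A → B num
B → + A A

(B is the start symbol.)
{ [B → . + A A], [B → . x num], [B' → . B] }

First, augment the grammar with B' → B
I₀ = CLOSURE({ [B' → . B] }):
  [B' → . B] has the dot before B: add [B → . x num], [B → . + A A]
No further items can be added.

I₀ = { [B → . + A A], [B → . x num], [B' → . B] }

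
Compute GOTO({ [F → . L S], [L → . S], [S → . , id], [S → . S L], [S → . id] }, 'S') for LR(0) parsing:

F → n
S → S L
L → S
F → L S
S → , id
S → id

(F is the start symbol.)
GOTO(I, 'S') = CLOSURE({ [A → αX.β] : [A → α.Xβ] ∈ I, X = 'S' })

Items with dot before 'S', with the dot advanced:
  [L → . S] → [L → S .]
  [S → . S L] → [S → S . L]
Closure of the advanced items:
  [S → S . L] has the dot before L: add [L → . S]
  [L → . S] has the dot before S: add [S → . S L], [S → . , id], [S → . id]

GOTO = { [L → . S], [L → S .], [S → . , id], [S → . S L], [S → . id], [S → S . L] }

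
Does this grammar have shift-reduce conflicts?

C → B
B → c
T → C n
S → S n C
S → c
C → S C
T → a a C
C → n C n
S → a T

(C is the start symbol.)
Yes — I13: [T → a a C .] vs [T → C . n]; I17: [S → S n C .] vs [C → n C . n]

A shift-reduce conflict occurs when an LR(0) state has both:
  - a complete (reduce) item [A → α .] (dot at the end), and
  - a shift item [B → β . c γ] (dot before a terminal).

Augment with C' → C and build the canonical LR(0) collection (I0 = CLOSURE({[C' → . C]}), then GOTO on every symbol after a dot until no new states appear). It has 18 states:
  I0: { [B → . c], [C → . B], [C → . S C], [C → . n C n], [C' → . C], [S → . S n C], [S → . a T], [S → . c] }  — shift
  I1: { [C → B .] }  — reduce
  I2: { [C' → C .] }  — accept
  I3: { [B → . c], [C → . B], [C → . S C], [C → . n C n], [C → S . C], [S → . S n C], [S → . a T], [S → . c], [S → S . n C] }  — shift
  I4: { [B → . c], [C → . B], [C → . S C], [C → . n C n], [S → . S n C], [S → . a T], [S → . c], [S → a . T], [T → . C n], [T → . a a C] }  — shift
  I5: { [B → c .], [S → c .] }  — 2 reduces
  I6: { [B → . c], [C → . B], [C → . S C], [C → . n C n], [C → n . C n], [S → . S n C], [S → . a T], [S → . c] }  — shift
  I7: { [C → n C . n] }  — shift
  I8: { [C → n C n .] }  — reduce
  I9: { [T → C . n] }  — shift
  I10: { [S → a T .] }  — reduce
  I11: { [B → . c], [C → . B], [C → . S C], [C → . n C n], [S → . S n C], [S → . a T], [S → . c], [S → a . T], [T → . C n], [T → . a a C], [T → a . a C] }  — shift
  I12: { [B → . c], [C → . B], [C → . S C], [C → . n C n], [S → . S n C], [S → . a T], [S → . c], [S → a . T], [T → . C n], [T → . a a C], [T → a . a C], [T → a a . C] }  — shift
  I13: { [T → C . n], [T → a a C .] }  — shift, reduce
  I14: { [T → C n .] }  — reduce
  I15: { [C → S C .] }  — reduce
  I16: { [B → . c], [C → . B], [C → . S C], [C → . n C n], [C → n . C n], [S → . S n C], [S → . a T], [S → . c], [S → S n . C] }  — shift
  I17: { [C → n C . n], [S → S n C .] }  — shift, reduce

I13 contains reduce item [T → a a C .] and shift item [T → C . n] — shift-reduce conflict.
I17 contains reduce item [S → S n C .] and shift item [C → n C . n] — shift-reduce conflict.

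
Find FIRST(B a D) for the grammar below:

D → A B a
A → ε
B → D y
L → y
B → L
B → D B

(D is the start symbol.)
FIRST sets of the non-terminals involved (from the grammar, by fixed-point iteration):
  FIRST(B) = { 'y' }

To compute FIRST(B a D), process the symbols left to right:
Symbol B is a non-terminal. Add FIRST(B) \ {ε} = { 'y' }
B is not nullable (ε ∉ FIRST(B)), so stop here.
FIRST(B a D) = { 'y' }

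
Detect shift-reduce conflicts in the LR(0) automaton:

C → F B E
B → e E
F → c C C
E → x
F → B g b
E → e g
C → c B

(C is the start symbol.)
Yes — I10: [C → c B .] vs [F → B . g b]

A shift-reduce conflict occurs when an LR(0) state has both:
  - a complete (reduce) item [A → α .] (dot at the end), and
  - a shift item [B → β . c γ] (dot before a terminal).

Augment with C' → C and build the canonical LR(0) collection (I0 = CLOSURE({[C' → . C]}), then GOTO on every symbol after a dot until no new states appear). It has 17 states:
  I0: { [B → . e E], [C → . F B E], [C → . c B], [C' → . C], [F → . B g b], [F → . c C C] }  — shift
  I1: { [F → B . g b] }  — shift
  I2: { [C' → C .] }  — accept
  I3: { [B → . e E], [C → F . B E] }  — shift
  I4: { [B → . e E], [C → . F B E], [C → . c B], [C → c . B], [F → . B g b], [F → . c C C], [F → c . C C] }  — shift
  I5: { [B → e . E], [E → . e g], [E → . x] }  — shift
  I6: { [B → e E .] }  — reduce
  I7: { [E → e . g] }  — shift
  I8: { [E → x .] }  — reduce
  I9: { [E → e g .] }  — reduce
  I10: { [C → c B .], [F → B . g b] }  — shift, reduce
  I11: { [B → . e E], [C → . F B E], [C → . c B], [F → . B g b], [F → . c C C], [F → c C . C] }  — shift
  I12: { [F → c C C .] }  — reduce
  I13: { [F → B g . b] }  — shift
  I14: { [F → B g b .] }  — reduce
  I15: { [C → F B . E], [E → . e g], [E → . x] }  — shift
  I16: { [C → F B E .] }  — reduce

I10 contains reduce item [C → c B .] and shift item [F → B . g b] — shift-reduce conflict.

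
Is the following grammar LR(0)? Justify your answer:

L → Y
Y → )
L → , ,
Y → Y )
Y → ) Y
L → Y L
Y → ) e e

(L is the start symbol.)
A grammar is LR(0) if no state in the canonical LR(0) collection has:
  - both a shift item (dot before a terminal) and a complete item (shift-reduce conflict), or
  - two or more complete items (reduce-reduce conflict; the accept item [L' → L .] counts as a complete item here).

Augment with L' → L and build the canonical LR(0) collection (I0 = CLOSURE({[L' → . L]}), then GOTO on every symbol after a dot until no new states appear). It has 12 states:
  I0: { [L → . , ,], [L → . Y L], [L → . Y], [L' → . L], [Y → . ) Y], [Y → . ) e e], [Y → . )], [Y → . Y )] }  — shift
  I1: { [Y → ) . Y], [Y → ) . e e], [Y → ) .], [Y → . ) Y], [Y → . ) e e], [Y → . )], [Y → . Y )] }  — shift, reduce
  I2: { [L → , . ,] }  — shift
  I3: { [L' → L .] }  — accept
  I4: { [L → . , ,], [L → . Y L], [L → . Y], [L → Y . L], [L → Y .], [Y → . ) Y], [Y → . ) e e], [Y → . )], [Y → . Y )], [Y → Y . )] }  — shift, reduce
  I5: { [Y → ) . Y], [Y → ) . e e], [Y → ) .], [Y → . ) Y], [Y → . ) e e], [Y → . )], [Y → . Y )], [Y → Y ) .] }  — shift, 2 reduces
  I6: { [L → Y L .] }  — reduce
  I7: { [Y → ) Y .], [Y → Y . )] }  — shift, reduce
  I8: { [Y → ) e . e] }  — shift
  I9: { [Y → ) e e .] }  — reduce
  I10: { [Y → Y ) .] }  — reduce
  I11: { [L → , , .] }  — reduce

Conflict in state I1:
  Shift-reduce conflict between [Y → ) .] and [Y → . )]
So the grammar is NOT LR(0).

Answer: No. Shift-reduce conflict between [Y → ) .] and [Y → . )]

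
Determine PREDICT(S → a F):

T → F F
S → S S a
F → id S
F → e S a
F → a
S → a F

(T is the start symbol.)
{ 'a' }

PREDICT(S → a F) = (FIRST(RHS) \ {ε}) ∪ (FOLLOW(S) if ε ∈ FIRST(RHS), i.e. RHS ⇒* ε)
FIRST(a F) = { 'a' }
ε ∉ FIRST(a F), so FOLLOW(S) is not added.
PREDICT(S → a F) = { 'a' }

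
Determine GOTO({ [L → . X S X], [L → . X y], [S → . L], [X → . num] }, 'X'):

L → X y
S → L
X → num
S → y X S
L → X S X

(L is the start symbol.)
GOTO(I, 'X') = CLOSURE({ [A → αX.β] : [A → α.Xβ] ∈ I, X = 'X' })

Items with dot before 'X', with the dot advanced:
  [L → . X S X] → [L → X . S X]
  [L → . X y] → [L → X . y]
Closure of the advanced items:
  [L → X . S X] has the dot before S: add [S → . L], [S → . y X S]
  [S → . L] has the dot before L: add [L → . X y], [L → . X S X]
  [L → . X y] has the dot before X: add [X → . num]

GOTO = { [L → . X S X], [L → . X y], [L → X . S X], [L → X . y], [S → . L], [S → . y X S], [X → . num] }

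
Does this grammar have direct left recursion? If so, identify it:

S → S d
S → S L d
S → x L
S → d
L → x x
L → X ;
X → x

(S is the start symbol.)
S → S d: LEFT RECURSIVE (starts with S)
S → S L d: LEFT RECURSIVE (starts with S)
S → x L: starts with x
S → d: starts with d
L → x x: starts with x
L → X ;: starts with X
X → x: starts with x

The grammar has direct left recursion on: S.

Answer: Yes, S is left-recursive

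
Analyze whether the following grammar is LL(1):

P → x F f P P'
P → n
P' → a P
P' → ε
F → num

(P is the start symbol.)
No. Predict set conflict for P': { 'a' }

A grammar is LL(1) if for each non-terminal N with multiple productions, the predict sets of those productions are pairwise disjoint, where PREDICT(N → α) = (FIRST(α) \ {ε}) ∪ (FOLLOW(N) if α ⇒* ε).

Relevant sets:
  FOLLOW(P') = { $, 'a' }

For P:
  PREDICT(P → x F f P P') = { 'x' }
  PREDICT(P → n) = { 'n' }
For P':
  PREDICT(P' → a P) = { 'a' }
  PREDICT(P' → ε) = { $, 'a' }
F has a single production, so nothing to check there.

Conflict found: Predict set conflict for P': { 'a' }
The grammar is NOT LL(1).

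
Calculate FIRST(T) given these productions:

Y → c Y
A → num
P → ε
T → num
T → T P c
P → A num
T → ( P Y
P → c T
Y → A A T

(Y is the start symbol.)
{ '(', 'num' }

To compute FIRST(T), examine every production with T on the left-hand side, reading each right-hand side left to right until a non-nullable symbol is reached.

From T → num:
  - num is a terminal: add 'num' and stop
From T → T P c:
  - T is the symbol being defined: contributes nothing new
    T is not nullable, so stop
From T → ( P Y:
  - '(' is a terminal: add '(' and stop

Collecting: FIRST(T) = { '(', 'num' }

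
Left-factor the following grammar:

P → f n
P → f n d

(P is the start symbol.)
P → f n P'
P' → ε
P' → d

Left-factoring transforms A → αβ₁ | αβ₂ into A → αA' and A' → β₁ | β₂
(α is the longest common prefix among the alternatives). Repeat until
no nonterminal has two alternatives with a common prefix.

Round 1: P has alternatives sharing prefix 'f n'. Introduce P': P → f n P'
  Add: P' → ε
  Add: P' → d

No remaining common prefixes — done.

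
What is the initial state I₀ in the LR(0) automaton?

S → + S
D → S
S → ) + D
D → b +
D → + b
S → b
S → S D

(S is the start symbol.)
First, augment the grammar with S' → S
I₀ = CLOSURE({ [S' → . S] }):
  [S' → . S] has the dot before S: add [S → . + S], [S → . ) + D], [S → . b], [S → . S D]
No further items can be added.

I₀ = { [S → . ) + D], [S → . + S], [S → . S D], [S → . b], [S' → . S] }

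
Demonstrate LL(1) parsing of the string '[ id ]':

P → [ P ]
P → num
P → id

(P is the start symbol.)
LL(1) parsing maintains a stack (initially the start symbol over $) and the input. At each step: if the stack top is a terminal, match it against the current input token; if it is a non-terminal N, replace it with the RHS of M[N, lookahead] (the unique production whose predict set contains the lookahead).

Stack is shown with the top on the left.

Stack    Input     Action
-------------------------
P $      [ id ] $  output P → [ P ]
[ P ] $  [ id ] $  match '['
P ] $    id ] $    output P → id
id ] $   id ] $    match 'id'
] $      ] $       match ']'
$        $         accept

The string is accepted.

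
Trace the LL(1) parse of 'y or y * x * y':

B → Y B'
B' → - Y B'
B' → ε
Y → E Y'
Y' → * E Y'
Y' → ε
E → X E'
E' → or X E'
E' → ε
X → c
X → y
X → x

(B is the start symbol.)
LL(1) parsing maintains a stack (initially the start symbol over $) and the input. At each step: if the stack top is a terminal, match it against the current input token; if it is a non-terminal N, replace it with the RHS of M[N, lookahead] (the unique production whose predict set contains the lookahead).

Stack is shown with the top on the left.

Stack            Input             Action
-----------------------------------------
B $              y or y * x * y $  output B → Y B'
Y B' $           y or y * x * y $  output Y → E Y'
E Y' B' $        y or y * x * y $  output E → X E'
X E' Y' B' $     y or y * x * y $  output X → y
y E' Y' B' $     y or y * x * y $  match 'y'
E' Y' B' $       or y * x * y $    output E' → or X E'
or X E' Y' B' $  or y * x * y $    match 'or'
X E' Y' B' $     y * x * y $       output X → y
y E' Y' B' $     y * x * y $       match 'y'
E' Y' B' $       * x * y $         output E' → ε
Y' B' $          * x * y $         output Y' → * E Y'
* E Y' B' $      * x * y $         match '*'
E Y' B' $        x * y $           output E → X E'
X E' Y' B' $     x * y $           output X → x
x E' Y' B' $     x * y $           match 'x'
E' Y' B' $       * y $             output E' → ε
Y' B' $          * y $             output Y' → * E Y'
* E Y' B' $      * y $             match '*'
E Y' B' $        y $               output E → X E'
X E' Y' B' $     y $               output X → y
y E' Y' B' $     y $               match 'y'
E' Y' B' $       $                 output E' → ε
Y' B' $          $                 output Y' → ε
B' $             $                 output B' → ε
$                $                 accept

The string is accepted.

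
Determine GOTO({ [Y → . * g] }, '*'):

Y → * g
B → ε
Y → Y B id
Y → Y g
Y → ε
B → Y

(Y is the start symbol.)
{ [Y → * . g] }

GOTO(I, '*') = CLOSURE({ [A → αX.β] : [A → α.Xβ] ∈ I, X = '*' })

Items with dot before '*', with the dot advanced:
  [Y → . * g] → [Y → * . g]
Closure adds nothing (no advanced item has the dot before a non-terminal).

GOTO = { [Y → * . g] }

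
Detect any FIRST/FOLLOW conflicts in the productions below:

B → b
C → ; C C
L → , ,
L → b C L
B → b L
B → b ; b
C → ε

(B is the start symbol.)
Yes. C → ';' C C with FOLLOW(C) on { ';' }

Nullable non-terminals: C.

C: nullable alternative(s) C → ε; FOLLOW(C) = { ',', ';', 'b' }
  C → ; C C: FIRST \ {ε} = { ';' } — overlaps FOLLOW(C) on { ';' }: CONFLICT
  C → ε: FIRST \ {ε} = { } — this is the only nullable alternative, skip

B, L have no nullable alternative, so no FIRST/FOLLOW check is needed there.

So the grammar has 1 FIRST/FOLLOW conflict (marked CONFLICT above).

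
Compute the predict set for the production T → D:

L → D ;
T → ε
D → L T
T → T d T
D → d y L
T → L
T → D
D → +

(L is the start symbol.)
{ '+', 'd' }

PREDICT(T → D) = (FIRST(RHS) \ {ε}) ∪ (FOLLOW(T) if ε ∈ FIRST(RHS), i.e. RHS ⇒* ε)
FIRST(D) = { '+', 'd' }
FIRST(D) = { '+', 'd' }
ε ∉ FIRST(D), so FOLLOW(T) is not added.
PREDICT(T → D) = { '+', 'd' }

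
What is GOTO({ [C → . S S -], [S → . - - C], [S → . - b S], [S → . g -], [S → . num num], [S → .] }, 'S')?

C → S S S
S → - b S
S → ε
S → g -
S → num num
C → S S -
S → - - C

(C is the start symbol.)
GOTO(I, 'S') = CLOSURE({ [A → αX.β] : [A → α.Xβ] ∈ I, X = 'S' })

Items with dot before 'S', with the dot advanced:
  [C → . S S -] → [C → S . S -]
Closure of the advanced items:
  [C → S . S -] has the dot before S: add [S → . - b S], [S → .], [S → . g -], [S → . num num], [S → . - - C]

GOTO = { [C → S . S -], [S → . - - C], [S → . - b S], [S → . g -], [S → . num num], [S → .] }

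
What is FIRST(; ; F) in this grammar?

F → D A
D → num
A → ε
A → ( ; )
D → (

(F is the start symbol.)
{ ';' }

To compute FIRST(; ; F), process the symbols left to right:
Symbol ; is a terminal. Add ';' and stop.
FIRST(; ; F) = { ';' }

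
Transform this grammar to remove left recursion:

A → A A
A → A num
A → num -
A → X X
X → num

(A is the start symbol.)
A → num - A'
A → X X A'
A' → A A'
A' → num A'
A' → ε
X → num

A is directly left-recursive. The standard transformation for
  A → A α₁ | ... | A α_m | β₁ | ... | β_n
is
  A  → β₁ A' | ... | β_n A'
  A' → α₁ A' | ... | α_m A' | ε

A → num - becomes A → num - A'
A → X X becomes A → X X A'
A → A A becomes A' → A A'
A → A num becomes A' → num A'
Add A' → ε

Productions for other non-terminals are unchanged:
  X → num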